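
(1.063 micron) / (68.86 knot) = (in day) 3.473e-13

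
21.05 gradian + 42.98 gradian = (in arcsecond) 2.075e+05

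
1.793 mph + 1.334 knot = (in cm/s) 148.8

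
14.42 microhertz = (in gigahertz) 1.442e-14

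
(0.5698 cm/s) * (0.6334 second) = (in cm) 0.3609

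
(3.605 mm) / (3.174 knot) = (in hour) 6.133e-07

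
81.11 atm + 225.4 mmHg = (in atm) 81.41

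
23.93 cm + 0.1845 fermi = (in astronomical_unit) 1.6e-12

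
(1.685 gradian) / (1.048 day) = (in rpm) 2.791e-06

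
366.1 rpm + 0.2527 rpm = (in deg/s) 2198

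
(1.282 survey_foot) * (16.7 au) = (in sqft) 1.051e+13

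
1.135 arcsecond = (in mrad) 0.005503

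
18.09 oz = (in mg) 5.128e+05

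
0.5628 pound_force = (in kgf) 0.2553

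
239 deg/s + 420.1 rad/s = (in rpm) 4051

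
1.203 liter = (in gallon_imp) 0.2646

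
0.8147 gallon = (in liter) 3.084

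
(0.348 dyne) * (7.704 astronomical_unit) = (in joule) 4.011e+06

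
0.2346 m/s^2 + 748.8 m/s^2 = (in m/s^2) 749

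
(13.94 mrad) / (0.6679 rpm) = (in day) 2.307e-06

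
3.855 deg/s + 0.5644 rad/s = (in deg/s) 36.19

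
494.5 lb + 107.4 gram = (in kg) 224.4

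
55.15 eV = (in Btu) 8.375e-21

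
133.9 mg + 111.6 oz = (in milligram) 3.164e+06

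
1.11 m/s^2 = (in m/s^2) 1.11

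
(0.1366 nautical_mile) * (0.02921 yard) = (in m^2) 6.757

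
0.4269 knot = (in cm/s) 21.96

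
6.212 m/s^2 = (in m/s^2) 6.212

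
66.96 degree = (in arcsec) 2.411e+05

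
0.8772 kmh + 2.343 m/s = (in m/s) 2.587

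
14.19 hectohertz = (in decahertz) 141.9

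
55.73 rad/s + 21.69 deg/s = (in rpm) 535.8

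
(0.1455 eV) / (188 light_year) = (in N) 1.311e-38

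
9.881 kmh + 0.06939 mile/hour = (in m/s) 2.776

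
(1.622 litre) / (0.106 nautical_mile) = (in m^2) 8.262e-06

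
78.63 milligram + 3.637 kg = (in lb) 8.018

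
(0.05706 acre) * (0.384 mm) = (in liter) 88.67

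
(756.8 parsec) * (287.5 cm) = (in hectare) 6.714e+15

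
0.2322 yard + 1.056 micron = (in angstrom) 2.123e+09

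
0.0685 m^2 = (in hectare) 6.85e-06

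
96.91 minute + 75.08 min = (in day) 0.1194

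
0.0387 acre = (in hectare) 0.01566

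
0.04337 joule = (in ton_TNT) 1.037e-11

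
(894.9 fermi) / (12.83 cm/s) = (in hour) 1.938e-15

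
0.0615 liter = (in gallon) 0.01625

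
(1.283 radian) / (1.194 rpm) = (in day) 0.0001188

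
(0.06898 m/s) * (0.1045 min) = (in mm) 432.5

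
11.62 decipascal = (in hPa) 0.01162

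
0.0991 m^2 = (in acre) 2.449e-05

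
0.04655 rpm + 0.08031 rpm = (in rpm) 0.1269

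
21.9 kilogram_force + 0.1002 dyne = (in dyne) 2.148e+07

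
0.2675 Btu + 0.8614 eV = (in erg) 2.822e+09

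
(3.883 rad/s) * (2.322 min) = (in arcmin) 1.86e+06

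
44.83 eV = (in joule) 7.183e-18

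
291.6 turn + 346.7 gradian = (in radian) 1838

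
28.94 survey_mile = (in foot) 1.528e+05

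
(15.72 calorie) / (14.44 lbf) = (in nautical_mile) 0.0005529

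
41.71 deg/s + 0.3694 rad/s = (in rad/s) 1.097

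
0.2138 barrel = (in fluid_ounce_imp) 1196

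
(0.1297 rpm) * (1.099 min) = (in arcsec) 1.847e+05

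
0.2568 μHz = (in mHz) 0.0002568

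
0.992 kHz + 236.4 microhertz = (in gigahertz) 9.92e-07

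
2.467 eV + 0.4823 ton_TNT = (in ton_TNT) 0.4823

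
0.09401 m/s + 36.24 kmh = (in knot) 19.75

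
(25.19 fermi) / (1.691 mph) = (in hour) 9.256e-18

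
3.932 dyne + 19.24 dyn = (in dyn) 23.17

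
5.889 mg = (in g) 0.005889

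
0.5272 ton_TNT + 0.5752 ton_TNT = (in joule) 4.612e+09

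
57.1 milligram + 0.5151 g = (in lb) 0.001261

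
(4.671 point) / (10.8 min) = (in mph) 5.688e-06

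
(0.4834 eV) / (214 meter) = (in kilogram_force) 3.69e-23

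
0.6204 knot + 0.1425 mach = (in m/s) 48.84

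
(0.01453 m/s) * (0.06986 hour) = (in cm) 365.4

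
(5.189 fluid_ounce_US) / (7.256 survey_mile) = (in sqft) 1.415e-07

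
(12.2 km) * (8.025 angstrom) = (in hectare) 9.791e-10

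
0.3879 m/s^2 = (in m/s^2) 0.3879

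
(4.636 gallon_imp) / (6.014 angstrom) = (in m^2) 3.504e+07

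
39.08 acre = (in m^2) 1.582e+05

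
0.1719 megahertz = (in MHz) 0.1719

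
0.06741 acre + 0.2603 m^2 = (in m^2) 273.1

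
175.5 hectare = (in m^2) 1.755e+06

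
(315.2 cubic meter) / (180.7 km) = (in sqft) 0.01878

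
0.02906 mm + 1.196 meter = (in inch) 47.09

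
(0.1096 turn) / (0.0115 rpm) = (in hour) 0.1588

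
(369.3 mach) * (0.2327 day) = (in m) 2.528e+09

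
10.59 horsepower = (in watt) 7897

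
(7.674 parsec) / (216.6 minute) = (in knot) 3.542e+13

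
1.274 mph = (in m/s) 0.5695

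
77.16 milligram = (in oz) 0.002722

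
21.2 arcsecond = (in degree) 0.005889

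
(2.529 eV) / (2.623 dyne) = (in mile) 9.599e-18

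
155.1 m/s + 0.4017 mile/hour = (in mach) 0.456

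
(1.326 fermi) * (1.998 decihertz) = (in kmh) 9.538e-16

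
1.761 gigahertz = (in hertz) 1.761e+09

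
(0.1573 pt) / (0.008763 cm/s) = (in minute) 0.01055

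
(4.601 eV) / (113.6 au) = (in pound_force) 9.752e-33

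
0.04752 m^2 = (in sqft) 0.5115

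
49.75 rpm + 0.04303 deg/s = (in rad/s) 5.211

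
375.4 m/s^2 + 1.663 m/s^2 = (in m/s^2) 377.1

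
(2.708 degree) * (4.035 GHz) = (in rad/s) 1.907e+08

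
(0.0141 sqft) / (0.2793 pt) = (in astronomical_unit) 8.887e-11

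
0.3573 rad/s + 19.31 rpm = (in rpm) 22.72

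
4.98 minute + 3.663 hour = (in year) 0.0004276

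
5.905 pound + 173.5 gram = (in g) 2852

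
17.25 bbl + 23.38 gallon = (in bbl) 17.81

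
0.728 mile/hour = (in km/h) 1.172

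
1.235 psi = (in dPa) 8.515e+04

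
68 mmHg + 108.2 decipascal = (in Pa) 9077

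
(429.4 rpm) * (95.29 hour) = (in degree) 8.838e+08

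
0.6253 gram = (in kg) 0.0006253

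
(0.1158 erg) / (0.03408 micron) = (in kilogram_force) 0.03465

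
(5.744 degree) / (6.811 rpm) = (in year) 4.457e-09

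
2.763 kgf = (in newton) 27.1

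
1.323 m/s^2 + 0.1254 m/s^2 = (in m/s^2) 1.448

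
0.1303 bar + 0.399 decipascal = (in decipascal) 1.303e+05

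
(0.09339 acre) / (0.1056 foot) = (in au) 7.849e-08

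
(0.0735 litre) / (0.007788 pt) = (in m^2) 26.75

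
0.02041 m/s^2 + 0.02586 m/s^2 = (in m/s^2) 0.04627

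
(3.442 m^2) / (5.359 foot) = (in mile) 0.001309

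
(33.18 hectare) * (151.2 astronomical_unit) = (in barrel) 4.721e+19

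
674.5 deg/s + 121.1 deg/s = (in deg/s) 795.6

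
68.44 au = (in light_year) 0.001082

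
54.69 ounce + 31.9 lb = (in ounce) 565.1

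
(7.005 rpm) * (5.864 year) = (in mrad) 1.357e+11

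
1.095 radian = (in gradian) 69.71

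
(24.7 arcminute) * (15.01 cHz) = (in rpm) 0.0103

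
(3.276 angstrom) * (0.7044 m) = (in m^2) 2.308e-10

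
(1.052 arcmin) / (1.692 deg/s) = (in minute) 0.0001727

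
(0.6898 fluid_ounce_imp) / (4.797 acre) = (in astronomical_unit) 6.749e-21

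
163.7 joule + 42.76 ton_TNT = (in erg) 1.789e+18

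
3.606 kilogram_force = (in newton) 35.36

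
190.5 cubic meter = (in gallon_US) 5.032e+04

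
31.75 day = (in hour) 762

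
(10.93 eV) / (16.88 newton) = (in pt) 2.941e-16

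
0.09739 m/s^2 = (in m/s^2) 0.09739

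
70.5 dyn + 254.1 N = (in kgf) 25.91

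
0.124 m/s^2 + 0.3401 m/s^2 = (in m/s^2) 0.4641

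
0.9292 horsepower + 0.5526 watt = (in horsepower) 0.9299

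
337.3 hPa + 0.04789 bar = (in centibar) 38.52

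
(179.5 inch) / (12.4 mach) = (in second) 0.00108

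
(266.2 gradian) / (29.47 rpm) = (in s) 1.355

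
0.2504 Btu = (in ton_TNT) 6.314e-08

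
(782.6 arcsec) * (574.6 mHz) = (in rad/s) 0.00218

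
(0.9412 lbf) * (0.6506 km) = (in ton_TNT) 6.51e-07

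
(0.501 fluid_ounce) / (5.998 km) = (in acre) 6.104e-13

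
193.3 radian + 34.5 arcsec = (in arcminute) 6.645e+05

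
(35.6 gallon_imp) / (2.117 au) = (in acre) 1.263e-16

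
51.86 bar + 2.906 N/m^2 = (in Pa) 5.186e+06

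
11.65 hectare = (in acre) 28.79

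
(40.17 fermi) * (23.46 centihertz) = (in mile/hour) 2.108e-14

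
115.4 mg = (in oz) 0.004071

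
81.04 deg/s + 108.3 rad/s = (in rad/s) 109.7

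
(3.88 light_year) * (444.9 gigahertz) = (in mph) 3.653e+28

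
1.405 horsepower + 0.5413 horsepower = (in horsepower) 1.946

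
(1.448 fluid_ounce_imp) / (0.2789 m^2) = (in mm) 0.1475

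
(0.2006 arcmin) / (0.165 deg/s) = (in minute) 0.0003377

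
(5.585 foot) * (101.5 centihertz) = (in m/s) 1.728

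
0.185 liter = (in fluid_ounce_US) 6.256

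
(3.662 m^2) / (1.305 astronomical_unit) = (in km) 1.876e-14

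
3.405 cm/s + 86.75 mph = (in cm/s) 3881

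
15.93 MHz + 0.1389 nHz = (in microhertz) 1.593e+13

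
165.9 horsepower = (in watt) 1.237e+05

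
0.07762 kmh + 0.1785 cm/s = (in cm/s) 2.335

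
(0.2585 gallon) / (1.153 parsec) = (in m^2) 2.75e-20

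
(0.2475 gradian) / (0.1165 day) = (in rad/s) 3.862e-07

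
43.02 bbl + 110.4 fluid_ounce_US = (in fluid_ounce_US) 2.314e+05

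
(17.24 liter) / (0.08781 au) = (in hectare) 1.312e-16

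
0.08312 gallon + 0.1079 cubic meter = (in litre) 108.2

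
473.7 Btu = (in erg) 4.998e+12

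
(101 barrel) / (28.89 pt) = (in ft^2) 1.696e+04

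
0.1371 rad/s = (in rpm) 1.309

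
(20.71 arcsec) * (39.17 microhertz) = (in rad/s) 3.933e-09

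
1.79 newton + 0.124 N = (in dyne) 1.914e+05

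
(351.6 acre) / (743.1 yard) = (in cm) 2.094e+05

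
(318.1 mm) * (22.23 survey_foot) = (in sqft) 23.2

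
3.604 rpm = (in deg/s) 21.62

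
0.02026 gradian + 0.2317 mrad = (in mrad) 0.5499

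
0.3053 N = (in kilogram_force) 0.03113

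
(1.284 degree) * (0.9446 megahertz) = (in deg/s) 1.213e+06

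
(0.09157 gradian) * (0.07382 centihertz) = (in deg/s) 6.084e-05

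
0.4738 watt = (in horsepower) 0.0006354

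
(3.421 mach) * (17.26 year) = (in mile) 3.94e+08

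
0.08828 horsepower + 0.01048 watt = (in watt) 65.84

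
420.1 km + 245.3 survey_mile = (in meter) 8.149e+05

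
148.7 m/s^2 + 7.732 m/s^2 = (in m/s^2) 156.4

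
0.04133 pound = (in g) 18.75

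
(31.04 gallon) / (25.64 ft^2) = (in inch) 1.942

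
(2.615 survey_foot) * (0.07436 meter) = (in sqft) 0.638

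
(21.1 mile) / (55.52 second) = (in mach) 1.796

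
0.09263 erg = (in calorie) 2.214e-09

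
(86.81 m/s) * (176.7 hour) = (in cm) 5.522e+09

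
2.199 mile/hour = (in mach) 0.002887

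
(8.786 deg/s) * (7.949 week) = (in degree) 4.224e+07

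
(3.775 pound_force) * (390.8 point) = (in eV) 1.445e+19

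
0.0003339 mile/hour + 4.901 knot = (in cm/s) 252.1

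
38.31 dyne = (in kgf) 3.907e-05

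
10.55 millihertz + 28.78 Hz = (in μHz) 2.879e+07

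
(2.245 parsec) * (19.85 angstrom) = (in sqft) 1.48e+09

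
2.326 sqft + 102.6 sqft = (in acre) 0.002409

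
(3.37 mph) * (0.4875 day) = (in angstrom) 6.345e+14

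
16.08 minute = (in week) 0.001595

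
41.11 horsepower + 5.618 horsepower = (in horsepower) 46.73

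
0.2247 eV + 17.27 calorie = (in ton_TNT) 1.727e-08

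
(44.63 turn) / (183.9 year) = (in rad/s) 4.835e-08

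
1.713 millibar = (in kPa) 0.1713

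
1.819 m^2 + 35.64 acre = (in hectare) 14.42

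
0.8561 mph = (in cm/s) 38.27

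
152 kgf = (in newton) 1491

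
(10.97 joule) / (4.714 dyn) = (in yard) 2.545e+05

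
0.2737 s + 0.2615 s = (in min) 0.00892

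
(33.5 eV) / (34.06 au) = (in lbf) 2.368e-31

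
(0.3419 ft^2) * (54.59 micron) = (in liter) 0.001734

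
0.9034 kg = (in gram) 903.4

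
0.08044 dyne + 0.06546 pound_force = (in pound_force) 0.06546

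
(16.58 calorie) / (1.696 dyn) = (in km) 4090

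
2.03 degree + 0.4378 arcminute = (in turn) 0.005659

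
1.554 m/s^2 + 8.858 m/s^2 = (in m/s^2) 10.41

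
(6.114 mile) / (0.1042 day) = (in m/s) 1.093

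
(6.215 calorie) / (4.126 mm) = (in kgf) 642.7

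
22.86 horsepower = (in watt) 1.705e+04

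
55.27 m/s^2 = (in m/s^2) 55.27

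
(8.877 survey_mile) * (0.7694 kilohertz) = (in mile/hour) 2.459e+07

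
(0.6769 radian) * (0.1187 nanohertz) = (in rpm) 7.673e-10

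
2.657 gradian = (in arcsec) 8609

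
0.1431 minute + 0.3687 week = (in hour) 61.94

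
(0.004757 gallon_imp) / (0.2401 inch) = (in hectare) 3.546e-07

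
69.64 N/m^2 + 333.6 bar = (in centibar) 3.336e+04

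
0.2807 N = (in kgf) 0.02862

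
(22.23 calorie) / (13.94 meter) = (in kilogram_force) 0.6804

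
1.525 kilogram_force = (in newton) 14.96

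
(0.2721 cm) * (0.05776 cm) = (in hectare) 1.572e-10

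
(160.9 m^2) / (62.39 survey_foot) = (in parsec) 2.742e-16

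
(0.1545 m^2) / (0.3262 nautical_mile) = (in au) 1.71e-15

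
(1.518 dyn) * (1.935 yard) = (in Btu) 2.546e-08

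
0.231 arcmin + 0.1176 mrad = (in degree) 0.01059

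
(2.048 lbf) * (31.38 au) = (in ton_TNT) 1.022e+04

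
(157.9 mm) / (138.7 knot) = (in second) 0.002213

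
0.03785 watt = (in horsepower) 5.076e-05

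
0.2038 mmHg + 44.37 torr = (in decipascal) 5.943e+04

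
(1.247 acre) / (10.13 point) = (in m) 1.412e+06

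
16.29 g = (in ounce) 0.5746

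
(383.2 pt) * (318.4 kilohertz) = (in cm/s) 4.304e+06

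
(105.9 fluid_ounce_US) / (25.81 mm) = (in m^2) 0.1213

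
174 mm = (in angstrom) 1.74e+09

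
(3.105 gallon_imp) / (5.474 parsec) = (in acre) 2.065e-23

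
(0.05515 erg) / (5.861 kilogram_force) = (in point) 2.72e-07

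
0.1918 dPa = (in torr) 0.0001439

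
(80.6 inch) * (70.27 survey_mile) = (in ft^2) 2.492e+06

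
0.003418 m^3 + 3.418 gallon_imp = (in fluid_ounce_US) 641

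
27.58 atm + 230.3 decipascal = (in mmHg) 2.096e+04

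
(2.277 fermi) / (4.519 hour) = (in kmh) 5.039e-19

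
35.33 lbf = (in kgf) 16.03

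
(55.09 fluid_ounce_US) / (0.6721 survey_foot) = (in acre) 1.965e-06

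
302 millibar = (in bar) 0.302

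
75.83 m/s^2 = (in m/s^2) 75.83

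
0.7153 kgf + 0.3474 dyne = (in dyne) 7.015e+05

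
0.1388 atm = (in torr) 105.5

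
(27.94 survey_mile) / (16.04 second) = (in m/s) 2803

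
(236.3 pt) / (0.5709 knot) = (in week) 4.693e-07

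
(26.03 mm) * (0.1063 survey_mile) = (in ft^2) 47.93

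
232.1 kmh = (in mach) 0.1893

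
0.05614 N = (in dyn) 5614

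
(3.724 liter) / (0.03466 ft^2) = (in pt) 3278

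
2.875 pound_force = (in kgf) 1.304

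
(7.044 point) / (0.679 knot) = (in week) 1.176e-08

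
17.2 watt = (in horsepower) 0.02307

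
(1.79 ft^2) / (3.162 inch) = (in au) 1.384e-11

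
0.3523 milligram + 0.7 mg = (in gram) 0.001052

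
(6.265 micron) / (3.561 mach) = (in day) 5.98e-14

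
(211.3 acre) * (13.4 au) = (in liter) 1.714e+21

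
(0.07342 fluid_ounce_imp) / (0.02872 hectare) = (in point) 2.059e-05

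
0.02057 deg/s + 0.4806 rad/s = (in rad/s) 0.481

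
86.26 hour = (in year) 0.009847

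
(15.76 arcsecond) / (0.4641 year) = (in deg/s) 2.991e-10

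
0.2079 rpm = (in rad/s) 0.02177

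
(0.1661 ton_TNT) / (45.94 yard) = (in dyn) 1.654e+12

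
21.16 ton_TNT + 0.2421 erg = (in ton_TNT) 21.16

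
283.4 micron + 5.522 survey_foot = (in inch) 66.28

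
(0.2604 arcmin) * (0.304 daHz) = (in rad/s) 0.0002303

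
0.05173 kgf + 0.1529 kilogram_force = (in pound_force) 0.4511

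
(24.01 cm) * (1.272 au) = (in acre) 1.129e+07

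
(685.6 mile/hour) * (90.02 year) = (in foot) 2.855e+12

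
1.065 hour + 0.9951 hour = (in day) 0.08584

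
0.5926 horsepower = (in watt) 441.9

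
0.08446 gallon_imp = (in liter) 0.384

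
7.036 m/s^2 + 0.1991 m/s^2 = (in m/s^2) 7.235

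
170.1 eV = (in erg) 2.725e-10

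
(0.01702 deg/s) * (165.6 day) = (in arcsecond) 8.767e+08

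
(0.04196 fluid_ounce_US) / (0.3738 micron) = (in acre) 0.0008203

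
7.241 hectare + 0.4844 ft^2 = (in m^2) 7.241e+04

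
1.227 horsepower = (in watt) 915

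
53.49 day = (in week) 7.641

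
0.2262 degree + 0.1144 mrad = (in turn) 0.0006465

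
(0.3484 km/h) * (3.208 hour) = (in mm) 1.118e+06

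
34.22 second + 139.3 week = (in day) 975.1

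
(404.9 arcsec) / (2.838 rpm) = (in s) 0.006605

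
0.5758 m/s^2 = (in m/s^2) 0.5758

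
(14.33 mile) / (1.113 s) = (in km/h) 7.459e+04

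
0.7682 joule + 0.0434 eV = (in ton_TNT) 1.836e-10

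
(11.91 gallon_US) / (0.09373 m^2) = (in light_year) 5.084e-17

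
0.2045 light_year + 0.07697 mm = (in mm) 1.935e+18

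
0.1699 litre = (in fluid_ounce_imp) 5.98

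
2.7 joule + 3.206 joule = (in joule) 5.906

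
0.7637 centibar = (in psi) 0.1108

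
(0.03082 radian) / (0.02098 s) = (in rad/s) 1.469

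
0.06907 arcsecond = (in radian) 3.349e-07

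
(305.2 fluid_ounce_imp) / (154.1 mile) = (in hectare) 3.497e-12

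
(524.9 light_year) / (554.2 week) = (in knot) 2.88e+10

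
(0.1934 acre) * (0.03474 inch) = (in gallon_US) 182.4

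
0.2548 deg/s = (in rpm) 0.04247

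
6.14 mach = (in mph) 4677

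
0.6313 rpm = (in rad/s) 0.06611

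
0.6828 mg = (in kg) 6.828e-07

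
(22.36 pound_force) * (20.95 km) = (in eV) 1.301e+25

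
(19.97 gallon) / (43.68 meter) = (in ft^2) 0.01863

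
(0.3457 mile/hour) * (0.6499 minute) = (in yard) 6.59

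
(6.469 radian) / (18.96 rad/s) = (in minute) 0.005687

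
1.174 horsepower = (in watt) 875.5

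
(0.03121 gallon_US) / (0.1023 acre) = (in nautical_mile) 1.541e-10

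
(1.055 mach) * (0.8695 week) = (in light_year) 1.997e-08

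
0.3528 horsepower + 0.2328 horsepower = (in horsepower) 0.5856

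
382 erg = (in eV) 2.384e+14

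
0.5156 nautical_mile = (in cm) 9.549e+04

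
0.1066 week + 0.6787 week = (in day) 5.497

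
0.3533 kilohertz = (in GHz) 3.533e-07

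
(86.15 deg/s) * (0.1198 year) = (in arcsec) 1.172e+12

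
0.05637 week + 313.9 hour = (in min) 1.94e+04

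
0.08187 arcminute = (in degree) 0.001365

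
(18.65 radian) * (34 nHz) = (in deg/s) 3.633e-05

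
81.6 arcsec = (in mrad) 0.3956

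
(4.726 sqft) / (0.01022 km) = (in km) 4.296e-05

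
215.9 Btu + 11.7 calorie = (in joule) 2.278e+05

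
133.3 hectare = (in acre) 329.4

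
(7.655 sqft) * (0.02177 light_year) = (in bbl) 9.213e+14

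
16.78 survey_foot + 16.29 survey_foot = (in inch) 396.8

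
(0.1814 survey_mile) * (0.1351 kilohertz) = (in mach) 115.8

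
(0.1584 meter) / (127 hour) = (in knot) 6.735e-07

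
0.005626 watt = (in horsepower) 7.545e-06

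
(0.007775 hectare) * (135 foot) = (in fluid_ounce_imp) 1.126e+08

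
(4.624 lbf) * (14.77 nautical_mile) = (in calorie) 1.345e+05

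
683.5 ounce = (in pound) 42.72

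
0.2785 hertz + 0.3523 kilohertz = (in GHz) 3.526e-07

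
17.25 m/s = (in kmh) 62.1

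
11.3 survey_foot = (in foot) 11.3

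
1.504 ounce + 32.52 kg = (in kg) 32.56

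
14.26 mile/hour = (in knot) 12.39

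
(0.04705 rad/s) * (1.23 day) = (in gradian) 3.183e+05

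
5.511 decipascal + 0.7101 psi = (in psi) 0.7102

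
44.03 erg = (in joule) 4.403e-06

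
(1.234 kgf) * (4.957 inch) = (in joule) 1.524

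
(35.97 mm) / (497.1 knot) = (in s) 0.0001407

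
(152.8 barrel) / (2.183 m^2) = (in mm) 1.113e+04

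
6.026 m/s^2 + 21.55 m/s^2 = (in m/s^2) 27.58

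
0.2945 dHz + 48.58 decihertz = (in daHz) 0.4887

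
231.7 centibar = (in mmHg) 1738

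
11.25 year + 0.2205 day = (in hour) 9.856e+04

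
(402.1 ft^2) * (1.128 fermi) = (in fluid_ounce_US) 1.425e-09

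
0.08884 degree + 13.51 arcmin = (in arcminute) 18.84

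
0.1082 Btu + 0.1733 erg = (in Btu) 0.1082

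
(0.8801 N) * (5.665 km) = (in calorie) 1192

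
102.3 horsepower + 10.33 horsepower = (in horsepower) 112.6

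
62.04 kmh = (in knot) 33.5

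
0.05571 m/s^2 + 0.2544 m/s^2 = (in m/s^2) 0.3101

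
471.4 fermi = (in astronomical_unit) 3.151e-24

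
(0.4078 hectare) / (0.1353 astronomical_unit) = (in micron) 0.2015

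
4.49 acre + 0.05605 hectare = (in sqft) 2.016e+05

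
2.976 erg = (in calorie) 7.113e-08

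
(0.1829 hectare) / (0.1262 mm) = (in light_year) 1.532e-09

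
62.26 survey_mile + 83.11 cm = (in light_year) 1.059e-11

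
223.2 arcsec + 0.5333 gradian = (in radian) 0.009459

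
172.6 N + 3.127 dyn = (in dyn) 1.726e+07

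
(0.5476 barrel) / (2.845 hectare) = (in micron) 3.06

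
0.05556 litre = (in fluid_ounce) 1.879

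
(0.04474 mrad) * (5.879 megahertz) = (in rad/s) 263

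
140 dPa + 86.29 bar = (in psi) 1252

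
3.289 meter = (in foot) 10.79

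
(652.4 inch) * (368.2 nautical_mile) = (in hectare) 1130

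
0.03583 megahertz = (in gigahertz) 3.583e-05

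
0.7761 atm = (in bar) 0.7864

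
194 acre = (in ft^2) 8.451e+06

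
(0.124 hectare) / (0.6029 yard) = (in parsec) 7.289e-14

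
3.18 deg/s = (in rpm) 0.53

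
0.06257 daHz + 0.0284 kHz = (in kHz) 0.02903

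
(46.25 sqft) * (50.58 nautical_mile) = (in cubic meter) 4.025e+05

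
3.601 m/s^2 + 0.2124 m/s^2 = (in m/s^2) 3.813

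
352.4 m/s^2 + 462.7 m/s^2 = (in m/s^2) 815.1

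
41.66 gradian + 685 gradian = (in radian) 11.41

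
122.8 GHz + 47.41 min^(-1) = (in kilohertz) 1.228e+08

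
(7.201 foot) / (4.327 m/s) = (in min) 0.008454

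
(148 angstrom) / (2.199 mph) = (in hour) 4.182e-12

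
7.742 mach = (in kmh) 9490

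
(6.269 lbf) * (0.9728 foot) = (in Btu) 0.007837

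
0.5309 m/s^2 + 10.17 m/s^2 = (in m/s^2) 10.7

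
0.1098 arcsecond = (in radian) 5.323e-07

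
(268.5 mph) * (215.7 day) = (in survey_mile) 1.39e+06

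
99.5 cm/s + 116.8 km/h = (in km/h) 120.4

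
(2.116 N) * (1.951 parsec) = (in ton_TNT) 3.045e+07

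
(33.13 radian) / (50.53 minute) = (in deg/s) 0.6261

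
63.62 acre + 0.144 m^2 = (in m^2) 2.575e+05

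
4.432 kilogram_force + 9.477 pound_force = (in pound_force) 19.25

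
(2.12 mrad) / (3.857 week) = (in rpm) 8.679e-09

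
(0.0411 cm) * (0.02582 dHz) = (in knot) 2.063e-06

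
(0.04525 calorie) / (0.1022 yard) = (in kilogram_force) 0.2066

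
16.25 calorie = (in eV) 4.244e+20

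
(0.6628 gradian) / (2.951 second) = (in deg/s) 0.2021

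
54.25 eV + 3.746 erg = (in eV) 2.338e+12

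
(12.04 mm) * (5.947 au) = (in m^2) 1.071e+10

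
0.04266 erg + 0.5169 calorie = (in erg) 2.163e+07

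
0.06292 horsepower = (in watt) 46.92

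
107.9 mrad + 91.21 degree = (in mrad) 1700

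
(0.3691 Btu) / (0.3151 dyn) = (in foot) 4.055e+08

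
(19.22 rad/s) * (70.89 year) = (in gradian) 2.735e+12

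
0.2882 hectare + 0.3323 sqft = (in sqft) 3.102e+04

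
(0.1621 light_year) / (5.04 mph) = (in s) 6.807e+14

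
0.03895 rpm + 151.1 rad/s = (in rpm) 1443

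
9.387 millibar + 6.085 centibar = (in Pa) 7024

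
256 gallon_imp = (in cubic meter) 1.164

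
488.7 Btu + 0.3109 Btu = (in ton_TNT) 0.0001233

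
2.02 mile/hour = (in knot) 1.755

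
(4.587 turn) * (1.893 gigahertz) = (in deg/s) 3.126e+12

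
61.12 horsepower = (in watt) 4.558e+04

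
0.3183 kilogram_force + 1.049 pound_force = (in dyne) 7.788e+05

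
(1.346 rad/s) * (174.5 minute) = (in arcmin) 4.845e+07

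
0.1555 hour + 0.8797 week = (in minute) 8877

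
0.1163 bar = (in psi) 1.687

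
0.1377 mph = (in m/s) 0.06156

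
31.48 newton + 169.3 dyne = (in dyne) 3.148e+06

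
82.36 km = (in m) 8.236e+04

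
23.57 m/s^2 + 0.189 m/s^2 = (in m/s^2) 23.76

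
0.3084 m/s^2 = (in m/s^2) 0.3084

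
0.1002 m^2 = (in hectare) 1.002e-05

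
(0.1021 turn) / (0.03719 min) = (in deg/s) 16.47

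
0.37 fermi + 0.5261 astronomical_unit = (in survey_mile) 4.89e+07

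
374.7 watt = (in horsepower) 0.5025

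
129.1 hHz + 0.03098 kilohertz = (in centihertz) 1.294e+06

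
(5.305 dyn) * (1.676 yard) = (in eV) 5.074e+14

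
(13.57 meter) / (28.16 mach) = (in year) 4.488e-11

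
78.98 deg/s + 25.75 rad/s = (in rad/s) 27.13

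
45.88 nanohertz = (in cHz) 4.588e-06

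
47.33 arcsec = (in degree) 0.01315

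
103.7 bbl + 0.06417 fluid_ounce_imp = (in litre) 1.649e+04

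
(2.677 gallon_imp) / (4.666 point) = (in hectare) 0.0007393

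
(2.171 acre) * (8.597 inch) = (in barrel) 1.207e+04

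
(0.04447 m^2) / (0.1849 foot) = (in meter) 0.7891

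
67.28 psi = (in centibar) 463.9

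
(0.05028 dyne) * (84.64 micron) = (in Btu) 4.034e-14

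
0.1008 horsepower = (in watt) 75.17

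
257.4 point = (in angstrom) 9.08e+08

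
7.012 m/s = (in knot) 13.63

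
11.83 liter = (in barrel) 0.07441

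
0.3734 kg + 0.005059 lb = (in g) 375.7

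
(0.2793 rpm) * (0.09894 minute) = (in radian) 0.1736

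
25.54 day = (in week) 3.649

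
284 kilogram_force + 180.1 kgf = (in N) 4551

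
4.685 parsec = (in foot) 4.743e+17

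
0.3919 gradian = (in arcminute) 21.16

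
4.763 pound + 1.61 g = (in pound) 4.767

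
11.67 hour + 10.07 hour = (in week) 0.1294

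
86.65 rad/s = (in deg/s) 4965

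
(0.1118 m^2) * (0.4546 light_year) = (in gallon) 1.27e+17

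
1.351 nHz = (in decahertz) 1.351e-10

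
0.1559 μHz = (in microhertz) 0.1559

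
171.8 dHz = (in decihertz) 171.8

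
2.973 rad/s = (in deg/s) 170.3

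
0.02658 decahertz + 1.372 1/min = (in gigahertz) 2.887e-10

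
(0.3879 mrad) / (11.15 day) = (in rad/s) 4.027e-10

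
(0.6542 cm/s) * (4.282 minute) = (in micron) 1.681e+06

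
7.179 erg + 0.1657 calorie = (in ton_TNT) 1.657e-10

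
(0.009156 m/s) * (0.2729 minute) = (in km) 0.0001499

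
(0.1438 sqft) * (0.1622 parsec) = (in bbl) 4.206e+14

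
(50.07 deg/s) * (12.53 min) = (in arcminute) 2.259e+06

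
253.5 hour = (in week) 1.509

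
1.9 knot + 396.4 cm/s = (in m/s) 4.941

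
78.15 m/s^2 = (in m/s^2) 78.15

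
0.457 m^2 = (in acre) 0.0001129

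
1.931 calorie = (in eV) 5.043e+19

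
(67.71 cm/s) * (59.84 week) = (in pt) 6.946e+10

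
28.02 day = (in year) 0.07677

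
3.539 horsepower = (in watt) 2639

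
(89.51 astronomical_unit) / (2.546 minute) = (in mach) 2.574e+08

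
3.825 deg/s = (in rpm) 0.6375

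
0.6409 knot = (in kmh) 1.187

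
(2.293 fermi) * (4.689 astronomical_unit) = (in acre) 3.975e-07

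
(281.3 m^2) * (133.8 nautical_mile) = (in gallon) 1.841e+10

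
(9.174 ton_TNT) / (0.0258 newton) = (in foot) 4.881e+12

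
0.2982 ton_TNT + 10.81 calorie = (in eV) 7.787e+27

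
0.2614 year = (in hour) 2290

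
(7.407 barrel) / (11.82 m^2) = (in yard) 0.109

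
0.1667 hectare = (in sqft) 1.794e+04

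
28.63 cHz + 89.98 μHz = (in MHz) 2.864e-07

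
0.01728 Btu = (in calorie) 4.357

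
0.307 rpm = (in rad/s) 0.03215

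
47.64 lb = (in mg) 2.161e+07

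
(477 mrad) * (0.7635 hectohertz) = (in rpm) 347.8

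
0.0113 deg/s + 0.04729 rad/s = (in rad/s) 0.04749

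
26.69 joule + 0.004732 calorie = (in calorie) 6.384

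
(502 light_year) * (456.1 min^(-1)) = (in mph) 8.076e+19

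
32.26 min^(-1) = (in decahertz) 0.05377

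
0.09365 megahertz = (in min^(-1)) 5.619e+06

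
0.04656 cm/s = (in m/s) 0.0004656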